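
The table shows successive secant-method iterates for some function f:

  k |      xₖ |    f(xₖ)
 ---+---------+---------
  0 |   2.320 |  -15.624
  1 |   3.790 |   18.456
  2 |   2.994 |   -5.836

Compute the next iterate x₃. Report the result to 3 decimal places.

x₃ = 2.994 − (-5.836)·(2.994 − 3.790) / (-5.836 − 18.456)
   = 2.994 − (4.64546)/(-24.29200) = 3.18523

3.185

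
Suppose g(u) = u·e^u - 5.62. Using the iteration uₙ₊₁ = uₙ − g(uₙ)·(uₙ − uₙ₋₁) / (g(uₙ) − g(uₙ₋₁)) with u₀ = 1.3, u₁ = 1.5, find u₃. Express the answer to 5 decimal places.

g(1.3) = -0.8499143, g(1.5) = 1.1025336
u₂ = 1.5000000 − 1.1025336·(1.5000000 − 1.3000000) / (1.1025336 − (-0.8499143)) = 1.5000000 − (0.2205067)/(1.9524479) = 1.3870614
g(1.3870614) = -0.0674970
u₃ = 1.3870614 − (-0.0674970)·(1.3870614 − 1.5000000) / (-0.0674970 − 1.1025336) = 1.3870614 − (0.0076230)/(-1.1700306) = 1.3935766

1.39358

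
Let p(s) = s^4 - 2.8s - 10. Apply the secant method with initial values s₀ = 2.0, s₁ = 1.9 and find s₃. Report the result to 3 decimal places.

1.986

p(2.0) = 0.40000, p(1.9) = -2.28790
s₂ = 1.90000 − (-2.28790)·(1.90000 − 2.00000) / (-2.28790 − 0.40000) = 1.90000 − (0.22879)/(-2.68790) = 1.98512
p(1.98512) = -0.02925
s₃ = 1.98512 − (-0.02925)·(1.98512 − 1.90000) / (-0.02925 − (-2.28790)) = 1.98512 − (-0.00249)/(2.25865) = 1.98622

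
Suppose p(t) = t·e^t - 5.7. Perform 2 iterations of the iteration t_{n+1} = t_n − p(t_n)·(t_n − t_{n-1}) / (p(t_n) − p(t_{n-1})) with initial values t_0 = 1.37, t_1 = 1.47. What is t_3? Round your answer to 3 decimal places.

1.402

p(1.37) = -0.30857, p(1.47) = 0.69338
t_2 = 1.47000 − 0.69338·(1.47000 − 1.37000) / (0.69338 − (-0.30857)) = 1.47000 − (0.06934)/(1.00195) = 1.40080
p(1.40080) = -0.01496
t_3 = 1.40080 − (-0.01496)·(1.40080 − 1.47000) / (-0.01496 − 0.69338) = 1.40080 − (0.00104)/(-0.70833) = 1.40226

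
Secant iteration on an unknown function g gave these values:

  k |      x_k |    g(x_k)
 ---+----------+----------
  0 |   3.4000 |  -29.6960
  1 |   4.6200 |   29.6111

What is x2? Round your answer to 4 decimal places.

x2 = 4.6200 − 29.6111·(4.6200 − 3.4000) / (29.6111 − (-29.6960))
   = 4.6200 − (36.125542)/(59.307100) = 4.010873

4.0109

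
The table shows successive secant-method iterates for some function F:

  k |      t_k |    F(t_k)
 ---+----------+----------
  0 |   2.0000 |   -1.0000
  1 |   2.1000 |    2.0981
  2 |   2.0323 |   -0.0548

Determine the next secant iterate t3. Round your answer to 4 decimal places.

2.0340

t3 = 2.0323 − (-0.0548)·(2.0323 − 2.1000) / (-0.0548 − 2.0981)
   = 2.0323 − (0.003710)/(-2.152900) = 2.034023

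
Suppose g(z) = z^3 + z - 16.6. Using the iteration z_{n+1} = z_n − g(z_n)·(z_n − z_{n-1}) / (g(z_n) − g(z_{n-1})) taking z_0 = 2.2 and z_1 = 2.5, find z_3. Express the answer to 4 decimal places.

2.4202

g(2.2) = -3.752000, g(2.5) = 1.525000
z_2 = 2.500000 − 1.525000·(2.500000 − 2.200000) / (1.525000 − (-3.752000)) = 2.500000 − (0.457500)/(5.277000) = 2.413303
g(2.413303) = -0.131544
z_3 = 2.413303 − (-0.131544)·(2.413303 − 2.500000) / (-0.131544 − 1.525000) = 2.413303 − (0.011405)/(-1.656544) = 2.420188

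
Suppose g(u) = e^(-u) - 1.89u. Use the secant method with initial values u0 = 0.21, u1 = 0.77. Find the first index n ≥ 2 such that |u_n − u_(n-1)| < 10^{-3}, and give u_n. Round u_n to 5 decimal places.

n = 4, u_n = 0.36668

g(0.21) = 0.4136842, g(0.77) = -0.9922869
u2 = 0.7700000 − (-0.9922869)·(0.5600000)/(-1.4059712) = 0.3747709;  |Δ| = 0.3952291
g(0.3747709) = -0.0208703
u3 = 0.3747709 − (-0.0208703)·(-0.3952291)/(0.9714166) = 0.3662797;  |Δ| = 0.0084913
g(0.3662797) = 0.0010403
u4 = 0.3662797 − 0.0010403·(-0.0084913)/(0.0219106) = 0.3666828;  |Δ| = 0.0004032
|u4 − u3| = 0.0004032 < 10^{-3}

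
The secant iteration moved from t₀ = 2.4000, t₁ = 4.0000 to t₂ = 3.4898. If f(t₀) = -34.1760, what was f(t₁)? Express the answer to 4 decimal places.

The secant line through (2.4000, -34.1760) and (4.0000, f(t₁)) crosses zero at t₂ = 3.4898.
So (2.4000, -34.1760), (4.0000, f(t₁)), (3.4898, 0) are collinear:
f(t₁) = -34.1760 · (4.0000 − 3.4898) / (2.4000 − 3.4898) = -34.1760 · (0.510200)/(-1.089800) = 15.999812

15.9998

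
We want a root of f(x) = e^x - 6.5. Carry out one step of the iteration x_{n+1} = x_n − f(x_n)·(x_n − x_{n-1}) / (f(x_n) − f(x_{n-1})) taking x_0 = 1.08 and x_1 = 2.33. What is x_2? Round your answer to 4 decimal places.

1.6860

f(1.08) = -3.555320, f(2.33) = 3.777942
x_2 = 2.330000 − 3.777942·(2.330000 − 1.080000) / (3.777942 − (-3.555320)) = 2.330000 − (4.722427)/(7.333262) = 1.686026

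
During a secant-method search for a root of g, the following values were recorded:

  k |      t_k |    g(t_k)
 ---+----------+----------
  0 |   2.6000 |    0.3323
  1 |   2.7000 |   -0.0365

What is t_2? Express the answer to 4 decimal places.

t_2 = 2.7000 − (-0.0365)·(2.7000 − 2.6000) / (-0.0365 − 0.3323)
   = 2.7000 − (-0.003650)/(-0.368800) = 2.690103

2.6901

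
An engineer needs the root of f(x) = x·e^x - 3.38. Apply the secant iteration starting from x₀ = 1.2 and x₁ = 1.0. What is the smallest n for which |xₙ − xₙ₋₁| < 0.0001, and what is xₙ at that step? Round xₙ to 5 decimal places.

f(1.2) = 0.6041403, f(1.0) = -0.6617182
x₂ = 1.0000000 − (-0.6617182)·(-0.2000000)/(-1.2658585) = 1.1045485;  |Δ| = 0.1045485
f(1.1045485) = -0.0466254
x₃ = 1.1045485 − (-0.0466254)·(0.1045485)/(0.6150928) = 1.1124735;  |Δ| = 0.0079250
f(1.1124735) = 0.0040035
x₄ = 1.1124735 − 0.0040035·(0.0079250)/(0.0506288) = 1.1118469;  |Δ| = 0.0006267
f(1.1118469) = -0.0000216
x₅ = 1.1118469 − (-0.0000216)·(-0.0006267)/(-0.0040250) = 1.1118502;  |Δ| = 0.0000034
|x₅ − x₄| = 0.0000034 < 0.0001

n = 5, xₙ = 1.11185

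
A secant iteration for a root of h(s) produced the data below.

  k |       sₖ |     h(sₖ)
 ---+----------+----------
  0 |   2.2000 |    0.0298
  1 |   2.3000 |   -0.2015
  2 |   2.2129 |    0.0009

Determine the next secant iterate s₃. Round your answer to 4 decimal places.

s₃ = 2.2129 − 0.0009·(2.2129 − 2.3000) / (0.0009 − (-0.2015))
   = 2.2129 − (-0.000078)/(0.202400) = 2.213287

2.2133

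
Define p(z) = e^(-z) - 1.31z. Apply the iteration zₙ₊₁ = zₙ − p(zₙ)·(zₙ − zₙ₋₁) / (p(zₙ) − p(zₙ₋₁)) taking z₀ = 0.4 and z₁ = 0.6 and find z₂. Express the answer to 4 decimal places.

p(0.4) = 0.146320, p(0.6) = -0.237188
z₂ = 0.600000 − (-0.237188)·(0.600000 − 0.400000) / (-0.237188 − 0.146320) = 0.600000 − (-0.047438)/(-0.383508) = 0.476306

0.4763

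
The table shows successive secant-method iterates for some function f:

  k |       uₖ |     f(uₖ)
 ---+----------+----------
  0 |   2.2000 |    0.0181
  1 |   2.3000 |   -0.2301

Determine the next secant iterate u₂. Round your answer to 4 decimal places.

u₂ = 2.3000 − (-0.2301)·(2.3000 − 2.2000) / (-0.2301 − 0.0181)
   = 2.3000 − (-0.023010)/(-0.248200) = 2.207293

2.2073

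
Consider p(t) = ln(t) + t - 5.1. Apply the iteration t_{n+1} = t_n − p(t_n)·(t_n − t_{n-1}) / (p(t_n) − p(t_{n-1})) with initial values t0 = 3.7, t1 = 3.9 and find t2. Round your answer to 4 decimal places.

p(3.7) = -0.091667, p(3.9) = 0.160977
t2 = 3.900000 − 0.160977·(3.900000 − 3.700000) / (0.160977 − (-0.091667)) = 3.900000 − (0.032195)/(0.252644) = 3.772566

3.7726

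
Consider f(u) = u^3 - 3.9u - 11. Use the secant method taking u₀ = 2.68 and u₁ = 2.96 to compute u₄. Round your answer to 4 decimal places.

f(2.68) = -2.203168, f(2.96) = 3.390336
u₂ = 2.960000 − 3.390336·(2.960000 − 2.680000) / (3.390336 − (-2.203168)) = 2.960000 − (0.949294)/(5.593504) = 2.790286
f(2.790286) = -0.157790
u₃ = 2.790286 − (-0.157790)·(2.790286 − 2.960000) / (-0.157790 − 3.390336) = 2.790286 − (0.026779)/(-3.548126) = 2.797834
f(2.797834) = -0.010462
u₄ = 2.797834 − (-0.010462)·(2.797834 − 2.790286) / (-0.010462 − (-0.157790)) = 2.797834 − (-0.000079)/(0.147328) = 2.798370

2.7984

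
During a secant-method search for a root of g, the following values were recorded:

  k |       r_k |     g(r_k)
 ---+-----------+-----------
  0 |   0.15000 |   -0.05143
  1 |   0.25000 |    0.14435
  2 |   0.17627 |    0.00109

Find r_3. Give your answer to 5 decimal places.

r_3 = 0.17627 − 0.00109·(0.17627 − 0.25000) / (0.00109 − 0.14435)
   = 0.17627 − (-0.0000804)/(-0.1432600) = 0.1757090

0.17571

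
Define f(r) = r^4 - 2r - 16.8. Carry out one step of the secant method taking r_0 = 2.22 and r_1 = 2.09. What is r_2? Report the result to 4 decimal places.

f(2.22) = 3.049127, f(2.09) = -1.899702
r_2 = 2.090000 − (-1.899702)·(2.090000 − 2.220000) / (-1.899702 − 3.049127) = 2.090000 − (0.246961)/(-4.948829) = 2.139903

2.1399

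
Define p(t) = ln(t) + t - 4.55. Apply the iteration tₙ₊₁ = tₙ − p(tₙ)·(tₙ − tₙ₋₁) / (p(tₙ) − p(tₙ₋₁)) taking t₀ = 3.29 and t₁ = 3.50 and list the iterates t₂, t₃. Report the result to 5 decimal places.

3.34338, 3.34310

p(3.29) = -0.0691124, p(3.50) = 0.2027630
t₂ = 3.5000000 − 0.2027630·(3.5000000 − 3.2900000) / (0.2027630 − (-0.0691124)) = 3.5000000 − (0.0425802)/(0.2718754) = 3.3433833
p(3.3433833) = 0.0003666
t₃ = 3.3433833 − 0.0003666·(3.3433833 − 3.5000000) / (0.0003666 − 0.2027630) = 3.3433833 − (-0.0000574)/(-0.2023964) = 3.3430997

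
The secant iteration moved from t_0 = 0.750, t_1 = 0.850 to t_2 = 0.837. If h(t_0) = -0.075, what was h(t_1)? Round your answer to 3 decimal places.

The secant line through (0.750, -0.075) and (0.850, h(t_1)) crosses zero at t_2 = 0.837.
So (0.750, -0.075), (0.850, h(t_1)), (0.837, 0) are collinear:
h(t_1) = -0.075 · (0.850 − 0.837) / (0.750 − 0.837) = -0.075 · (0.01300)/(-0.08700) = 0.01121

0.011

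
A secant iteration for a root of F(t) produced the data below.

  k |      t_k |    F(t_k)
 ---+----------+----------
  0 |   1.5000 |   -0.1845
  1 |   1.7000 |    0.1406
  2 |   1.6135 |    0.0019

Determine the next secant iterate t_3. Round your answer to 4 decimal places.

1.6123

t_3 = 1.6135 − 0.0019·(1.6135 − 1.7000) / (0.0019 − 0.1406)
   = 1.6135 − (-0.000164)/(-0.138700) = 1.612315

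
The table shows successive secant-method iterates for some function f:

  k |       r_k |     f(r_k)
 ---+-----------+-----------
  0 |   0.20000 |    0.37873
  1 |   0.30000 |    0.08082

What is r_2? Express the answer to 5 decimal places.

r_2 = 0.30000 − 0.08082·(0.30000 − 0.20000) / (0.08082 − 0.37873)
   = 0.30000 − (0.0080820)/(-0.2979100) = 0.3271290

0.32713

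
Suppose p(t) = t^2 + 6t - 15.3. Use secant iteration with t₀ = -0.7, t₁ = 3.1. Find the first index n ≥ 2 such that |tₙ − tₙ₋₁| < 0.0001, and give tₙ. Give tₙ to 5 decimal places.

n = 6, tₙ = 1.92950

p(-0.7) = -19.0100000, p(3.1) = 12.9100000
t₂ = 3.1000000 − 12.9100000·(3.8000000)/(31.9200000) = 1.5630952;  |Δ| = 1.5369048
p(1.5630952) = -3.4781618
t₃ = 1.5630952 − (-3.4781618)·(-1.5369048)/(-16.3881618) = 1.8892821;  |Δ| = 0.3261869
p(1.8892821) = -0.3949203
t₄ = 1.8892821 − (-0.3949203)·(0.3261869)/(3.0832416) = 1.9310621;  |Δ| = 0.0417800
p(1.9310621) = 0.0153737
t₅ = 1.9310621 − 0.0153737·(0.0417800)/(0.4102940) = 1.9294966;  |Δ| = 0.0015655
p(1.9294966) = -0.0000630
t₆ = 1.9294966 − (-0.0000630)·(-0.0015655)/(-0.0154366) = 1.9295030;  |Δ| = 0.0000064
|t₆ − t₅| = 0.0000064 < 0.0001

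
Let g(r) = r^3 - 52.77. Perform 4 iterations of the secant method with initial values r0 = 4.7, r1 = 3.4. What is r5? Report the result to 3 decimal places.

g(4.7) = 51.05300, g(3.4) = -13.46600
r2 = 3.40000 − (-13.46600)·(3.40000 − 4.70000) / (-13.46600 − 51.05300) = 3.40000 − (17.50580)/(-64.51900) = 3.67133
g(3.67133) = -3.28546
r3 = 3.67133 − (-3.28546)·(3.67133 − 3.40000) / (-3.28546 − (-13.46600)) = 3.67133 − (-0.89144)/(10.18054) = 3.75889
g(3.75889) = 0.34035
r4 = 3.75889 − 0.34035·(3.75889 − 3.67133) / (0.34035 − (-3.28546)) = 3.75889 − (0.02980)/(3.62581) = 3.75067
g(3.75067) = -0.00729
r5 = 3.75067 − (-0.00729)·(3.75067 − 3.75889) / (-0.00729 − 0.34035) = 3.75067 − (0.00006)/(-0.34764) = 3.75084

3.751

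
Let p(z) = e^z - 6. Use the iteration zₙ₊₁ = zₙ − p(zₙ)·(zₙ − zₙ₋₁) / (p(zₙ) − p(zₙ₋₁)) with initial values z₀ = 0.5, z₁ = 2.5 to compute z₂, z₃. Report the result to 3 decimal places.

p(0.5) = -4.35128, p(2.5) = 6.18249
z₂ = 2.50000 − 6.18249·(2.50000 − 0.50000) / (6.18249 − (-4.35128)) = 2.50000 − (12.36499)/(10.53377) = 1.32616
p(1.32616) = -2.23346
z₃ = 1.32616 − (-2.23346)·(1.32616 − 2.50000) / (-2.23346 − 6.18249) = 1.32616 − (2.62173)/(-8.41595) = 1.63768

1.326, 1.638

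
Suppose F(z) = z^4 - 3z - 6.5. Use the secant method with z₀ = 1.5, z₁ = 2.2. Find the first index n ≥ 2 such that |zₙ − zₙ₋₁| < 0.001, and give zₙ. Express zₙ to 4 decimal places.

F(1.5) = -5.937500, F(2.2) = 10.325600
z₂ = 2.200000 − 10.325600·(0.700000)/(16.263100) = 1.755563;  |Δ| = 0.444437
F(1.755563) = -2.267952
z₃ = 1.755563 − (-2.267952)·(-0.444437)/(-12.593552) = 1.835601;  |Δ| = 0.080038
F(1.835601) = -0.653735
z₄ = 1.835601 − (-0.653735)·(0.080038)/(1.614217) = 1.868015;  |Δ| = 0.032414
F(1.868015) = 0.072434
z₅ = 1.868015 − 0.072434·(0.032414)/(0.726169) = 1.864782;  |Δ| = 0.003233
F(1.864782) = -0.001950
z₆ = 1.864782 − (-0.001950)·(-0.003233)/(-0.074384) = 1.864867;  |Δ| = 0.000085
|z₆ − z₅| = 0.000085 < 0.001

n = 6, zₙ = 1.8649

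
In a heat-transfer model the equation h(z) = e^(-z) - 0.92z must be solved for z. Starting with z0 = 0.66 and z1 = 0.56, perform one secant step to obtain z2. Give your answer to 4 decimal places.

h(0.66) = -0.090349, h(0.56) = 0.056009
z2 = 0.560000 − 0.056009·(0.560000 − 0.660000) / (0.056009 − (-0.090349)) = 0.560000 − (-0.005601)/(0.146358) = 0.598269

0.5983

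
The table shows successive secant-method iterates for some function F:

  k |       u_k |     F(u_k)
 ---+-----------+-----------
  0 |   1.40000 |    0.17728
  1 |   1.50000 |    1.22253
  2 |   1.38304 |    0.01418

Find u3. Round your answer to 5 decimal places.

1.38167

u3 = 1.38304 − 0.01418·(1.38304 − 1.50000) / (0.01418 − 1.22253)
   = 1.38304 − (-0.0016585)/(-1.2083500) = 1.3816675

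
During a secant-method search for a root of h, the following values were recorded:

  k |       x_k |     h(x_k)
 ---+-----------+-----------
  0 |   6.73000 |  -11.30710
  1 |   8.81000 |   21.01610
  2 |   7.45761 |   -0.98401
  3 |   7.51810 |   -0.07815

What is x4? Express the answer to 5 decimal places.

x4 = 7.51810 − (-0.07815)·(7.51810 − 7.45761) / (-0.07815 − (-0.98401))
   = 7.51810 − (-0.0047273)/(0.9058600) = 7.5233186

7.52332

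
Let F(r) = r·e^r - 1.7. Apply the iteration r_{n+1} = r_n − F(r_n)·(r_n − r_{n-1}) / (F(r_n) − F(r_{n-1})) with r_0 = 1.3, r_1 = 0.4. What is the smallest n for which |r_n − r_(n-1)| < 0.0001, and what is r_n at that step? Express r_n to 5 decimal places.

n = 7, r_n = 0.77960

F(1.3) = 3.0700857, F(0.4) = -1.1032701
r_2 = 0.4000000 − (-1.1032701)·(-0.9000000)/(-4.1733558) = 0.6379244;  |Δ| = 0.2379244
F(0.6379244) = -0.4926971
r_3 = 0.6379244 − (-0.4926971)·(0.2379244)/(0.6105730) = 0.8299156;  |Δ| = 0.1919912
F(0.8299156) = 0.2031004
r_4 = 0.8299156 − 0.2031004·(0.1919912)/(0.6957975) = 0.7738742;  |Δ| = 0.0560414
F(0.7738742) = -0.0221249
r_5 = 0.7738742 − (-0.0221249)·(-0.0560414)/(-0.2252253) = 0.7793794;  |Δ| = 0.0055052
F(0.7793794) = -0.0008604
r_6 = 0.7793794 − (-0.0008604)·(0.0055052)/(0.0212645) = 0.7796021;  |Δ| = 0.0002227
F(0.7796021) = 0.0000039
r_7 = 0.7796021 − 0.0000039·(0.0002227)/(0.0008642) = 0.7796011;  |Δ| = 0.0000010
|r_7 − r_6| = 0.0000010 < 0.0001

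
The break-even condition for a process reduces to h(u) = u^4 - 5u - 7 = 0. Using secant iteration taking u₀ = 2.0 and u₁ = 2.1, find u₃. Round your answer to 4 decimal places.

h(2.0) = -1.000000, h(2.1) = 1.948100
u₂ = 2.100000 − 1.948100·(2.100000 − 2.000000) / (1.948100 − (-1.000000)) = 2.100000 − (0.194810)/(2.948100) = 2.033920
h(2.033920) = -0.056229
u₃ = 2.033920 − (-0.056229)·(2.033920 − 2.100000) / (-0.056229 − 1.948100) = 2.033920 − (0.003716)/(-2.004329) = 2.035774

2.0358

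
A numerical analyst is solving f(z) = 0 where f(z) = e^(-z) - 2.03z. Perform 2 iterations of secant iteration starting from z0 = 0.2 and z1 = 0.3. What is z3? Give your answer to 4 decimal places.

0.3479

f(0.2) = 0.412731, f(0.3) = 0.131818
z2 = 0.300000 − 0.131818·(0.300000 − 0.200000) / (0.131818 − 0.412731) = 0.300000 − (0.013182)/(-0.280913) = 0.346925
f(0.346925) = 0.002601
z3 = 0.346925 − 0.002601·(0.346925 − 0.300000) / (0.002601 − 0.131818) = 0.346925 − (0.000122)/(-0.129218) = 0.347869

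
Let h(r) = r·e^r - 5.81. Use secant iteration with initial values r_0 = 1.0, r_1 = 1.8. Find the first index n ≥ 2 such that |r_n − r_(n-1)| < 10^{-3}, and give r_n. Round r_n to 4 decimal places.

n = 6, r_n = 1.4135

h(1.0) = -3.091718, h(1.8) = 5.079365
r_2 = 1.800000 − 5.079365·(0.800000)/(8.171084) = 1.302698;  |Δ| = 0.497302
h(1.302698) = -1.017097
r_3 = 1.302698 − (-1.017097)·(-0.497302)/(-6.096462) = 1.385665;  |Δ| = 0.082967
h(1.385665) = -0.270825
r_4 = 1.385665 − (-0.270825)·(0.082967)/(0.746272) = 1.415774;  |Δ| = 0.030109
h(1.415774) = 0.022529
r_5 = 1.415774 − 0.022529·(0.030109)/(0.293354) = 1.413462;  |Δ| = 0.002312
h(1.413462) = -0.000446
r_6 = 1.413462 − (-0.000446)·(-0.002312)/(-0.022975) = 1.413507;  |Δ| = 0.000045
|r_6 − r_5| = 0.000045 < 10^{-3}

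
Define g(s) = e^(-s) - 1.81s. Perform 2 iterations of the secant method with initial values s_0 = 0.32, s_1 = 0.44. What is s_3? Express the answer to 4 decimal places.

0.3784

g(0.32) = 0.146949, g(0.44) = -0.152364
s_2 = 0.440000 − (-0.152364)·(0.440000 − 0.320000) / (-0.152364 − 0.146949) = 0.440000 − (-0.018284)/(-0.299313) = 0.378915
g(0.378915) = -0.001231
s_3 = 0.378915 − (-0.001231)·(0.378915 − 0.440000) / (-0.001231 − (-0.152364)) = 0.378915 − (0.000075)/(0.151132) = 0.378417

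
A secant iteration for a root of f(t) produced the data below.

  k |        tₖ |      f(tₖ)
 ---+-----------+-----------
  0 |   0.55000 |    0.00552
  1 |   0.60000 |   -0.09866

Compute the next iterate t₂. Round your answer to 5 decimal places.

t₂ = 0.60000 − (-0.09866)·(0.60000 − 0.55000) / (-0.09866 − 0.00552)
   = 0.60000 − (-0.0049330)/(-0.1041800) = 0.5526493

0.55265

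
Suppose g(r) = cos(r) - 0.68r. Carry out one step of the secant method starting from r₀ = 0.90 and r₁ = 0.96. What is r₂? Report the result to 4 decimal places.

g(0.90) = 0.009610, g(0.96) = -0.079280
r₂ = 0.960000 − (-0.079280)·(0.960000 − 0.900000) / (-0.079280 − 0.009610) = 0.960000 − (-0.004757)/(-0.088890) = 0.906487

0.9065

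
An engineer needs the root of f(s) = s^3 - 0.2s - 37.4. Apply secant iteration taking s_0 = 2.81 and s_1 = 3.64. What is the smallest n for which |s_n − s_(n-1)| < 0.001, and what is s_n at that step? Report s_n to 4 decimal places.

f(2.81) = -15.773959, f(3.64) = 10.100544
s_2 = 3.640000 − 10.100544·(0.830000)/(25.874503) = 3.315996;  |Δ| = 0.324004
f(3.315996) = -1.601084
s_3 = 3.315996 − (-1.601084)·(-0.324004)/(-11.701628) = 3.360328;  |Δ| = 0.044332
f(3.360328) = -0.127907
s_4 = 3.360328 − (-0.127907)·(0.044332)/(1.473178) = 3.364177;  |Δ| = 0.003849
f(3.364177) = 0.001862
s_5 = 3.364177 − 0.001862·(0.003849)/(0.129769) = 3.364122;  |Δ| = 0.000055
|s_5 − s_4| = 0.000055 < 0.001

n = 5, s_n = 3.3641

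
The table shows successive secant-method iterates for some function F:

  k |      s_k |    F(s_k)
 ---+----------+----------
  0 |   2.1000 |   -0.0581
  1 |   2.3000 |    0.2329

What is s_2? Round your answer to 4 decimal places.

s_2 = 2.3000 − 0.2329·(2.3000 − 2.1000) / (0.2329 − (-0.0581))
   = 2.3000 − (0.046580)/(0.291000) = 2.139931

2.1399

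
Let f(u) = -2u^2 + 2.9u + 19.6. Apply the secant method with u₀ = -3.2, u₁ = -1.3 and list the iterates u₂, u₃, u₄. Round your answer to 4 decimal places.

f(-3.2) = -10.160000, f(-1.3) = 12.450000
u₂ = -1.300000 − 12.450000·(-1.300000 − (-3.200000)) / (12.450000 − (-10.160000)) = -1.300000 − (23.655000)/(22.610000) = -2.346218
f(-2.346218) = 1.786484
u₃ = -2.346218 − 1.786484·(-2.346218 − (-1.300000)) / (1.786484 − 12.450000) = -2.346218 − (-1.869053)/(-10.663516) = -2.521494
f(-2.521494) = -0.428196
u₄ = -2.521494 − (-0.428196)·(-2.521494 − (-2.346218)) / (-0.428196 − 1.786484) = -2.521494 − (0.075052)/(-2.214680) = -2.487605

-2.3462, -2.5215, -2.4876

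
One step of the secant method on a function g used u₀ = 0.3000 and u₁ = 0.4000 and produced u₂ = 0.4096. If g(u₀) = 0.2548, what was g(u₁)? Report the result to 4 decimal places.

0.0223

The secant line through (0.3000, 0.2548) and (0.4000, g(u₁)) crosses zero at u₂ = 0.4096.
So (0.3000, 0.2548), (0.4000, g(u₁)), (0.4096, 0) are collinear:
g(u₁) = 0.2548 · (0.4000 − 0.4096) / (0.3000 − 0.4096) = 0.2548 · (-0.009600)/(-0.109600) = 0.022318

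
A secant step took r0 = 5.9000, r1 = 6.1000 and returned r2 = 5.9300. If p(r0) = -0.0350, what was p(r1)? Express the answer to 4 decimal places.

0.1983

The secant line through (5.9000, -0.0350) and (6.1000, p(r1)) crosses zero at r2 = 5.9300.
So (5.9000, -0.0350), (6.1000, p(r1)), (5.9300, 0) are collinear:
p(r1) = -0.0350 · (6.1000 − 5.9300) / (5.9000 − 5.9300) = -0.0350 · (0.170000)/(-0.030000) = 0.198333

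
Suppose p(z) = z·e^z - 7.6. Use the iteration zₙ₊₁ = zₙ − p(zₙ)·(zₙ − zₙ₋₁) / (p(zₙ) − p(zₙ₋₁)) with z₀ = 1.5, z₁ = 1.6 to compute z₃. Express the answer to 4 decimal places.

1.5743

p(1.5) = -0.877466, p(1.6) = 0.324852
z₂ = 1.600000 − 0.324852·(1.600000 − 1.500000) / (0.324852 − (-0.877466)) = 1.600000 − (0.032485)/(1.202318) = 1.572981
p(1.572981) = -0.016659
z₃ = 1.572981 − (-0.016659)·(1.572981 − 1.600000) / (-0.016659 − 0.324852) = 1.572981 − (0.000450)/(-0.341511) = 1.574299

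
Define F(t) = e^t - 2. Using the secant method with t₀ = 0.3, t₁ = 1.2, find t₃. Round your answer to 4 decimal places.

0.6705

F(0.3) = -0.650141, F(1.2) = 1.320117
t₂ = 1.200000 − 1.320117·(1.200000 − 0.300000) / (1.320117 − (-0.650141)) = 1.200000 − (1.188105)/(1.970258) = 0.596980
F(0.596980) = -0.183376
t₃ = 0.596980 − (-0.183376)·(0.596980 − 1.200000) / (-0.183376 − 1.320117) = 0.596980 − (0.110579)/(-1.503493) = 0.670528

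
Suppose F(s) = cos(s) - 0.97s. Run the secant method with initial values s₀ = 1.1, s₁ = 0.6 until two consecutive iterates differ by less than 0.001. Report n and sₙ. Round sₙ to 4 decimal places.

n = 4, sₙ = 0.7525

F(1.1) = -0.613404, F(0.6) = 0.243336
s₂ = 0.600000 − 0.243336·(-0.500000)/(0.856739) = 0.742013;  |Δ| = 0.142013
F(0.742013) = 0.017358
s₃ = 0.742013 − 0.017358·(0.142013)/(-0.225978) = 0.752921;  |Δ| = 0.010908
F(0.752921) = -0.000638
s₄ = 0.752921 − (-0.000638)·(0.010908)/(-0.017996) = 0.752534;  |Δ| = 0.000387
|s₄ − s₃| = 0.000387 < 0.001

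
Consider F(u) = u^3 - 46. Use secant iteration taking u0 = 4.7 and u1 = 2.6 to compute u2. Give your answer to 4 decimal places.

3.2921

F(4.7) = 57.823000, F(2.6) = -28.424000
u2 = 2.600000 − (-28.424000)·(2.600000 − 4.700000) / (-28.424000 − 57.823000) = 2.600000 − (59.690400)/(-86.247000) = 3.292087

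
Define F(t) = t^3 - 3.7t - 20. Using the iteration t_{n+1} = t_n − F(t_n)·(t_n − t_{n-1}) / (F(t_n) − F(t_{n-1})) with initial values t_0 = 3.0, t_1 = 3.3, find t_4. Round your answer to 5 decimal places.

3.16523

F(3.0) = -4.1000000, F(3.3) = 3.7270000
t_2 = 3.3000000 − 3.7270000·(3.3000000 − 3.0000000) / (3.7270000 − (-4.1000000)) = 3.3000000 − (1.1181000)/(7.8270000) = 3.1571483
F(3.1571483) = -0.2123026
t_3 = 3.1571483 − (-0.2123026)·(3.1571483 − 3.3000000) / (-0.2123026 − 3.7270000) = 3.1571483 − (0.0303278)/(-3.9393026) = 3.1648471
F(3.1648471) = -0.0100118
t_4 = 3.1648471 − (-0.0100118)·(3.1648471 − 3.1571483) / (-0.0100118 − (-0.2123026)) = 3.1648471 − (-0.0000771)/(0.2022908) = 3.1652281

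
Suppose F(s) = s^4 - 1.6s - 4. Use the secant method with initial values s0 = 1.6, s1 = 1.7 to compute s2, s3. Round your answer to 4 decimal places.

F(1.6) = -0.006400, F(1.7) = 1.632100
s2 = 1.700000 − 1.632100·(1.700000 − 1.600000) / (1.632100 − (-0.006400)) = 1.700000 − (0.163210)/(1.638500) = 1.600391
F(1.600391) = -0.000623
s3 = 1.600391 − (-0.000623)·(1.600391 − 1.700000) / (-0.000623 − 1.632100) = 1.600391 − (0.000062)/(-1.632723) = 1.600429

1.6004, 1.6004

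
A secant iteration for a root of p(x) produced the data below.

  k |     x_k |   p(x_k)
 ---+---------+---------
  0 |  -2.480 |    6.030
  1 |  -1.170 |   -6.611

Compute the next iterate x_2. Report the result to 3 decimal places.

-1.855

x_2 = -1.170 − (-6.611)·(-1.170 − (-2.480)) / (-6.611 − 6.030)
   = -1.170 − (-8.66041)/(-12.64100) = -1.85510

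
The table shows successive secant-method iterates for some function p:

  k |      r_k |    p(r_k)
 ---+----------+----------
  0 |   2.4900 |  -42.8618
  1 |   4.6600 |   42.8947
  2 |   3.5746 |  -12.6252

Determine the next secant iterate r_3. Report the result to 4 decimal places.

3.8214

r_3 = 3.5746 − (-12.6252)·(3.5746 − 4.6600) / (-12.6252 − 42.8947)
   = 3.5746 − (13.703392)/(-55.519900) = 3.821419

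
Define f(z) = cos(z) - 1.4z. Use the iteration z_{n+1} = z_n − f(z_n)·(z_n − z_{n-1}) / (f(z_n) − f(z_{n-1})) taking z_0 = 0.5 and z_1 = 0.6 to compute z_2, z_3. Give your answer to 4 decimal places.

0.5924, 0.5925

f(0.5) = 0.177583, f(0.6) = -0.014664
z_2 = 0.600000 − (-0.014664)·(0.600000 − 0.500000) / (-0.014664 − 0.177583) = 0.600000 − (-0.001466)/(-0.192247) = 0.592372
f(0.592372) = 0.000298
z_3 = 0.592372 − 0.000298·(0.592372 − 0.600000) / (0.000298 − (-0.014664)) = 0.592372 − (-0.000002)/(0.014962) = 0.592524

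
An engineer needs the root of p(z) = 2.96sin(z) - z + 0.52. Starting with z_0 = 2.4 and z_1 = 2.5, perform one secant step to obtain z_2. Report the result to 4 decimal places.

p(2.4) = 0.119371, p(2.5) = -0.208522
z_2 = 2.500000 − (-0.208522)·(2.500000 − 2.400000) / (-0.208522 − 0.119371) = 2.500000 − (-0.020852)/(-0.327893) = 2.436405

2.4364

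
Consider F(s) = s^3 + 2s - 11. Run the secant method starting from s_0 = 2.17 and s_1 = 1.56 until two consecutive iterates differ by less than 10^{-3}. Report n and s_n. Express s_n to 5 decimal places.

n = 5, s_n = 1.92627

F(2.17) = 3.5583130, F(1.56) = -4.0835840
s_2 = 1.5600000 − (-4.0835840)·(-0.6100000)/(-7.6418970) = 1.8859644;  |Δ| = 0.3259644
F(1.8859644) = -0.5199568
s_3 = 1.8859644 − (-0.5199568)·(0.3259644)/(3.5636272) = 1.9335247;  |Δ| = 0.0475604
F(1.9335247) = 0.0955665
s_4 = 1.9335247 − 0.0955665·(0.0475604)/(0.6155233) = 1.9261405;  |Δ| = 0.0073842
F(1.9261405) = -0.0017046
s_5 = 1.9261405 − (-0.0017046)·(-0.0073842)/(-0.0972710) = 1.9262699;  |Δ| = 0.0001294
|s_5 − s_4| = 0.0001294 < 10^{-3}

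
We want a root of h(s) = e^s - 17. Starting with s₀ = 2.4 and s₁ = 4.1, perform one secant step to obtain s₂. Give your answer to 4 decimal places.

h(2.4) = -5.976824, h(4.1) = 43.340288
s₂ = 4.100000 − 43.340288·(4.100000 − 2.400000) / (43.340288 − (-5.976824)) = 4.100000 − (73.678489)/(49.317111) = 2.606026

2.6060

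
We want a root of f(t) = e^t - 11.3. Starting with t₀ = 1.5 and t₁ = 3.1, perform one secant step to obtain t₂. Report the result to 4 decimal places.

f(1.5) = -6.818311, f(3.1) = 10.897951
t₂ = 3.100000 − 10.897951·(3.100000 − 1.500000) / (10.897951 − (-6.818311)) = 3.100000 − (17.436722)/(17.716262) = 2.115779

2.1158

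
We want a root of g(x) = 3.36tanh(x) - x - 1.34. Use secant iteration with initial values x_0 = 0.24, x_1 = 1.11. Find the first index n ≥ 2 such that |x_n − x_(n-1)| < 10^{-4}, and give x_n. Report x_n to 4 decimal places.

g(0.24) = -0.788734, g(1.11) = 0.251650
x_2 = 1.110000 − 0.251650·(0.870000)/(1.040384) = 0.899563;  |Δ| = 0.210437
g(0.899563) = 0.166483
x_3 = 0.899563 − 0.166483·(-0.210437)/(-0.085167) = 0.488205;  |Δ| = 0.411358
g(0.488205) = -0.306829
x_4 = 0.488205 − (-0.306829)·(-0.411358)/(-0.473312) = 0.754872;  |Δ| = 0.266667
g(0.754872) = 0.048964
x_5 = 0.754872 − 0.048964·(0.266667)/(0.355793) = 0.718173;  |Δ| = 0.036699
g(0.718173) = 0.010836
x_6 = 0.718173 − 0.010836·(-0.036699)/(-0.038128) = 0.707744;  |Δ| = 0.010429
g(0.707744) = -0.000630
x_7 = 0.707744 − (-0.000630)·(-0.010429)/(-0.011466) = 0.708317;  |Δ| = 0.000573
g(0.708317) = 0.000007
x_8 = 0.708317 − 0.000007·(0.000573)/(0.000637) = 0.708310;  |Δ| = 0.000007
|x_8 − x_7| = 0.000007 < 10^{-4}

n = 8, x_n = 0.7083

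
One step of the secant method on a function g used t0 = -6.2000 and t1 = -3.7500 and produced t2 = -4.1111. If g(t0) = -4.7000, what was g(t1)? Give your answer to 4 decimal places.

The secant line through (-6.2000, -4.7000) and (-3.7500, g(t1)) crosses zero at t2 = -4.1111.
So (-6.2000, -4.7000), (-3.7500, g(t1)), (-4.1111, 0) are collinear:
g(t1) = -4.7000 · (-3.7500 − (-4.1111)) / (-6.2000 − (-4.1111)) = -4.7000 · (0.361100)/(-2.088900) = 0.812471

0.8125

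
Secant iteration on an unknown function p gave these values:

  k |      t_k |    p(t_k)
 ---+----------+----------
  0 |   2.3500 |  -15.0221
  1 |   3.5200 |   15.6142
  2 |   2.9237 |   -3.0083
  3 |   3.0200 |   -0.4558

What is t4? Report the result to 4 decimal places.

3.0372

t4 = 3.0200 − (-0.4558)·(3.0200 − 2.9237) / (-0.4558 − (-3.0083))
   = 3.0200 − (-0.043894)/(2.552500) = 3.037196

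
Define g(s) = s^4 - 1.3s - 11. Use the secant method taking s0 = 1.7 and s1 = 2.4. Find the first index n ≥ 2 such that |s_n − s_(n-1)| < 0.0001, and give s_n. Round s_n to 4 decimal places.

n = 6, s_n = 1.9165

g(1.7) = -4.857900, g(2.4) = 19.057600
s2 = 2.400000 − 19.057600·(0.700000)/(23.915500) = 1.842189;  |Δ| = 0.557811
g(1.842189) = -1.877906
s3 = 1.842189 − (-1.877906)·(-0.557811)/(-20.935506) = 1.892225;  |Δ| = 0.050035
g(1.892225) = -0.639808
s4 = 1.892225 − (-0.639808)·(0.050035)/(1.238099) = 1.918081;  |Δ| = 0.025857
g(1.918081) = 0.041801
s5 = 1.918081 − 0.041801·(0.025857)/(0.681609) = 1.916496;  |Δ| = 0.001586
g(1.916496) = -0.000841
s6 = 1.916496 − (-0.000841)·(-0.001586)/(-0.042643) = 1.916527;  |Δ| = 0.000031
|s6 − s5| = 0.000031 < 0.0001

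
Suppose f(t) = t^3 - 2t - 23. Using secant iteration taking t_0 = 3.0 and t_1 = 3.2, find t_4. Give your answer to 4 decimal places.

3.0778

f(3.0) = -2.000000, f(3.2) = 3.368000
t_2 = 3.200000 − 3.368000·(3.200000 − 3.000000) / (3.368000 − (-2.000000)) = 3.200000 − (0.673600)/(5.368000) = 3.074516
f(3.074516) = -0.086722
t_3 = 3.074516 − (-0.086722)·(3.074516 − 3.200000) / (-0.086722 − 3.368000) = 3.074516 − (0.010882)/(-3.454722) = 3.077666
f(3.077666) = -0.003604
t_4 = 3.077666 − (-0.003604)·(3.077666 − 3.074516) / (-0.003604 − (-0.086722)) = 3.077666 − (-0.000011)/(0.083118) = 3.077802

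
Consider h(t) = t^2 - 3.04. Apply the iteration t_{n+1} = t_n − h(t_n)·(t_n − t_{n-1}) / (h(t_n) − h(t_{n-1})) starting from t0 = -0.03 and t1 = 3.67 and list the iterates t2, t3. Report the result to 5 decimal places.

0.80492, 1.33948

h(-0.03) = -3.0391000, h(3.67) = 10.4289000
t2 = 3.6700000 − 10.4289000·(3.6700000 − (-0.0300000)) / (10.4289000 − (-3.0391000)) = 3.6700000 − (38.5869300)/(13.4680000) = 0.8049176
h(0.8049176) = -2.3921077
t3 = 0.8049176 − (-2.3921077)·(0.8049176 − 3.6700000) / (-2.3921077 − 10.4289000) = 0.8049176 − (6.8535857)/(-12.8210077) = 1.3394766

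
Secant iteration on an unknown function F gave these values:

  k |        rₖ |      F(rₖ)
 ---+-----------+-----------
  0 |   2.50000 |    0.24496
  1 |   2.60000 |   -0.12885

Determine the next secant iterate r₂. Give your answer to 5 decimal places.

r₂ = 2.60000 − (-0.12885)·(2.60000 − 2.50000) / (-0.12885 − 0.24496)
   = 2.60000 − (-0.0128850)/(-0.3738100) = 2.5655306

2.56553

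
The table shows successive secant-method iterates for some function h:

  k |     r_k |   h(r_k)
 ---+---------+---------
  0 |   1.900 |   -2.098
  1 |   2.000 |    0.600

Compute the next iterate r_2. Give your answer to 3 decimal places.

r_2 = 2.000 − 0.600·(2.000 − 1.900) / (0.600 − (-2.098))
   = 2.000 − (0.06000)/(2.69800) = 1.97776

1.978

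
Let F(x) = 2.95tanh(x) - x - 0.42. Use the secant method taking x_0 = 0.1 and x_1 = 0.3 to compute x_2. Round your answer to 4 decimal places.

F(0.1) = -0.225979, F(0.3) = 0.139372
x_2 = 0.300000 − 0.139372·(0.300000 − 0.100000) / (0.139372 − (-0.225979)) = 0.300000 − (0.027874)/(0.365352) = 0.223705

0.2237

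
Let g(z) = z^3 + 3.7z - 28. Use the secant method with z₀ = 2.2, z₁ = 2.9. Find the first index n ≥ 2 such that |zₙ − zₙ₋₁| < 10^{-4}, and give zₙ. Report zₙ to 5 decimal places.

g(2.2) = -9.2120000, g(2.9) = 7.1190000
z₂ = 2.9000000 − 7.1190000·(0.7000000)/(16.3310000) = 2.5948564;  |Δ| = 0.3051436
g(2.5948564) = -0.9271371
z₃ = 2.5948564 − (-0.9271371)·(-0.3051436)/(-8.0461371) = 2.6300174;  |Δ| = 0.0351610
g(2.6300174) = -0.0771282
z₄ = 2.6300174 − (-0.0771282)·(0.0351610)/(0.8500089) = 2.6332078;  |Δ| = 0.0031904
g(2.6332078) = 0.0009615
z₅ = 2.6332078 − 0.0009615·(0.0031904)/(0.0780897) = 2.6331685;  |Δ| = 0.0000393
|z₅ − z₄| = 0.0000393 < 10^{-4}

n = 5, zₙ = 2.63317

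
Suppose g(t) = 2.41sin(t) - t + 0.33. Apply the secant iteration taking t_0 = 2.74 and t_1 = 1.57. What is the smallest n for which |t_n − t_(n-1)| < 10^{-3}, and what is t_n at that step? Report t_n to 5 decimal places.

n = 6, t_n = 2.23204

g(2.74) = -1.4679677, g(1.57) = 1.1699992
t_2 = 1.5700000 − 1.1699992·(-1.1700000)/(2.6379669) = 2.0889220;  |Δ| = 0.5189220
g(2.0889220) = 0.3347630
t_3 = 2.0889220 − 0.3347630·(0.5189220)/(-0.8352362) = 2.2969061;  |Δ| = 0.2079841
g(2.2969061) = -0.1647973
t_4 = 2.2969061 − (-0.1647973)·(0.2079841)/(-0.4995603) = 2.2282954;  |Δ| = 0.0686108
g(2.2282954) = 0.0092754
t_5 = 2.2282954 − 0.0092754·(-0.0686108)/(0.1740727) = 2.2319513;  |Δ| = 0.0036559
g(2.2319513) = 0.0002222
t_6 = 2.2319513 − 0.0002222·(0.0036559)/(-0.0090532) = 2.2320410;  |Δ| = 0.0000897
|t_6 − t_5| = 0.0000897 < 10^{-3}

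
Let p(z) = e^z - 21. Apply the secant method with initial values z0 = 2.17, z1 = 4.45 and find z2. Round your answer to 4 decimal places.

p(2.17) = -12.241716, p(4.45) = 64.626944
z2 = 4.450000 − 64.626944·(4.450000 − 2.170000) / (64.626944 − (-12.241716)) = 4.450000 − (147.349432)/(76.868660) = 2.533101

2.5331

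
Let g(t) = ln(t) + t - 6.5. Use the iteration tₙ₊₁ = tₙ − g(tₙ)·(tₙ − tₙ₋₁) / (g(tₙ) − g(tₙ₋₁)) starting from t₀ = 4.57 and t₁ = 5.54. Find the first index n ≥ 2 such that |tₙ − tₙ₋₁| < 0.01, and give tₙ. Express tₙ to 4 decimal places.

n = 3, tₙ = 4.9089

g(4.57) = -0.410487, g(5.54) = 0.751995
t₂ = 5.540000 − 0.751995·(0.970000)/(1.162481) = 4.912519;  |Δ| = 0.627481
g(4.912519) = 0.004306
t₃ = 4.912519 − 0.004306·(-0.627481)/(-0.747688) = 4.908905;  |Δ| = 0.003614
|t₃ − t₂| = 0.003614 < 0.01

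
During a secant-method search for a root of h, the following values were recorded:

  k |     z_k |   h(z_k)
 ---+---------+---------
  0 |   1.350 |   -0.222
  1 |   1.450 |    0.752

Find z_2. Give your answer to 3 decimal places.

z_2 = 1.450 − 0.752·(1.450 − 1.350) / (0.752 − (-0.222))
   = 1.450 − (0.07520)/(0.97400) = 1.37279

1.373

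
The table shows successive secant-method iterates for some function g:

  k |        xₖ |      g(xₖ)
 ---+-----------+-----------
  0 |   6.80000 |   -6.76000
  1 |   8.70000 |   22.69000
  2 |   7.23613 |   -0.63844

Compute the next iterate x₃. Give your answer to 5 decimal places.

x₃ = 7.23613 − (-0.63844)·(7.23613 − 8.70000) / (-0.63844 − 22.69000)
   = 7.23613 − (0.9345932)/(-23.3284400) = 7.2761924

7.27619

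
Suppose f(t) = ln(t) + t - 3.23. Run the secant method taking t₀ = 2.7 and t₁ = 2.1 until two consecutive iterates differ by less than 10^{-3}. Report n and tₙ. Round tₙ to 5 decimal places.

n = 4, tₙ = 2.36797

f(2.7) = 0.4632518, f(2.1) = -0.3880627
t₂ = 2.1000000 − (-0.3880627)·(-0.6000000)/(-0.8513144) = 2.3735036;  |Δ| = 0.2735036
f(2.3735036) = 0.0078708
t₃ = 2.3735036 − 0.0078708·(0.2735036)/(0.3959335) = 2.3680666;  |Δ| = 0.0054370
f(2.3680666) = 0.0001405
t₄ = 2.3680666 − 0.0001405·(-0.0054370)/(-0.0077304) = 2.3679678;  |Δ| = 0.0000988
|t₄ − t₃| = 0.0000988 < 10^{-3}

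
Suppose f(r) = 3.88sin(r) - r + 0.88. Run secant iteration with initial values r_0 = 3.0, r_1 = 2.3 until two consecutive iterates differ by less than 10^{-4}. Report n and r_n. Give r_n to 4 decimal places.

n = 5, r_n = 2.6639

f(3.0) = -1.572454, f(2.3) = 1.473336
r_2 = 2.300000 − 1.473336·(-0.700000)/(3.045791) = 2.638610;  |Δ| = 0.338610
f(2.638610) = 0.111709
r_3 = 2.638610 − 0.111709·(0.338610)/(-1.361628) = 2.666390;  |Δ| = 0.027780
f(2.666390) = -0.011217
r_4 = 2.666390 − (-0.011217)·(0.027780)/(-0.122925) = 2.663855;  |Δ| = 0.002535
f(2.663855) = 0.000058
r_5 = 2.663855 − 0.000058·(-0.002535)/(0.011275) = 2.663868;  |Δ| = 0.000013
|r_5 − r_4| = 0.000013 < 10^{-4}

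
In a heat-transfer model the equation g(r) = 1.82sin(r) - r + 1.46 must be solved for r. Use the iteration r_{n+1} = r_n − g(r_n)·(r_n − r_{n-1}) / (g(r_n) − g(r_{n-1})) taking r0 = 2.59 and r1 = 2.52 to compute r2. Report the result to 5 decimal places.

g(2.59) = -0.1762393, g(2.52) = -0.0001582
r2 = 2.5200000 − (-0.0001582)·(2.5200000 − 2.5900000) / (-0.0001582 − (-0.1762393)) = 2.5200000 − (0.0000111)/(0.1760811) = 2.5199371

2.51994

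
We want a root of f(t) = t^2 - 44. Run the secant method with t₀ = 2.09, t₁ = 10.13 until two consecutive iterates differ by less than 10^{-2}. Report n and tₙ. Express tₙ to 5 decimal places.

n = 6, tₙ = 6.63325

f(2.09) = -39.6319000, f(10.13) = 58.6169000
t₂ = 10.1300000 − 58.6169000·(8.0400000)/(98.2488000) = 5.3331997;  |Δ| = 4.7968003
f(5.3331997) = -15.5569813
t₃ = 5.3331997 − (-15.5569813)·(-4.7968003)/(-74.1738813) = 6.3392645;  |Δ| = 1.0060648
f(6.3392645) = -3.8137256
t₄ = 6.3392645 − (-3.8137256)·(1.0060648)/(11.7432556) = 6.6659929;  |Δ| = 0.3267284
f(6.6659929) = 0.4354614
t₅ = 6.6659929 − 0.4354614·(0.3267284)/(4.2491871) = 6.6325094;  |Δ| = 0.0334835
f(6.6325094) = -0.0098189
t₆ = 6.6325094 − (-0.0098189)·(-0.0334835)/(-0.4452803) = 6.6332478;  |Δ| = 0.0007383
|t₆ − t₅| = 0.0007383 < 10^{-2}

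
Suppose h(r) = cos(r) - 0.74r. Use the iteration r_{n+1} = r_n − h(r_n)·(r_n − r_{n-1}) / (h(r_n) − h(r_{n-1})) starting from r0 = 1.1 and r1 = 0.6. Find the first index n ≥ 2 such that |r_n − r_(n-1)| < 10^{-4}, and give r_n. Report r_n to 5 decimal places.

n = 5, r_n = 0.87068

h(1.1) = -0.3604039, h(0.6) = 0.3813356
r2 = 0.6000000 − 0.3813356·(-0.5000000)/(0.7417395) = 0.8570549;  |Δ| = 0.2570549
h(0.8570549) = 0.0204459
r3 = 0.8570549 − 0.0204459·(0.2570549)/(-0.3608898) = 0.8716181;  |Δ| = 0.0145632
h(0.8716181) = -0.0014085
r4 = 0.8716181 − (-0.0014085)·(0.0145632)/(-0.0218544) = 0.8706795;  |Δ| = 0.0009386
h(0.8706795) = 0.0000041
r5 = 0.8706795 − 0.0000041·(-0.0009386)/(0.0014127) = 0.8706823;  |Δ| = 0.0000028
|r5 − r4| = 0.0000028 < 10^{-4}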